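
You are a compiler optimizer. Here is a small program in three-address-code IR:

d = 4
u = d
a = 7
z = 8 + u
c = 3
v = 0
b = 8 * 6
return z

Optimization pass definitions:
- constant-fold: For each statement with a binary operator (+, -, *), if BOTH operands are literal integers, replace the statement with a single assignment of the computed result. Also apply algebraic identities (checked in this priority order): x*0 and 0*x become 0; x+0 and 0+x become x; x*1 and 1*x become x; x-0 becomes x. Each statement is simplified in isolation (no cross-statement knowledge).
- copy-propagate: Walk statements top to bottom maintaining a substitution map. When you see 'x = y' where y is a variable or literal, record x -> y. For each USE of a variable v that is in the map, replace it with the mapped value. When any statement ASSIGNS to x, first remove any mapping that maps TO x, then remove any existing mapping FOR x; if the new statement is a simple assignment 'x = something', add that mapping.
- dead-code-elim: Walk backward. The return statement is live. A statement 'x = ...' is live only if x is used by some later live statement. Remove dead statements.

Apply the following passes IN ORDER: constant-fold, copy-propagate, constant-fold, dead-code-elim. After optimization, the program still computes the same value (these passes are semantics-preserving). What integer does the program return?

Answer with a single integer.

Initial IR:
  d = 4
  u = d
  a = 7
  z = 8 + u
  c = 3
  v = 0
  b = 8 * 6
  return z
After constant-fold (8 stmts):
  d = 4
  u = d
  a = 7
  z = 8 + u
  c = 3
  v = 0
  b = 48
  return z
After copy-propagate (8 stmts):
  d = 4
  u = 4
  a = 7
  z = 8 + 4
  c = 3
  v = 0
  b = 48
  return z
After constant-fold (8 stmts):
  d = 4
  u = 4
  a = 7
  z = 12
  c = 3
  v = 0
  b = 48
  return z
After dead-code-elim (2 stmts):
  z = 12
  return z
Evaluate:
  d = 4  =>  d = 4
  u = d  =>  u = 4
  a = 7  =>  a = 7
  z = 8 + u  =>  z = 12
  c = 3  =>  c = 3
  v = 0  =>  v = 0
  b = 8 * 6  =>  b = 48
  return z = 12

Answer: 12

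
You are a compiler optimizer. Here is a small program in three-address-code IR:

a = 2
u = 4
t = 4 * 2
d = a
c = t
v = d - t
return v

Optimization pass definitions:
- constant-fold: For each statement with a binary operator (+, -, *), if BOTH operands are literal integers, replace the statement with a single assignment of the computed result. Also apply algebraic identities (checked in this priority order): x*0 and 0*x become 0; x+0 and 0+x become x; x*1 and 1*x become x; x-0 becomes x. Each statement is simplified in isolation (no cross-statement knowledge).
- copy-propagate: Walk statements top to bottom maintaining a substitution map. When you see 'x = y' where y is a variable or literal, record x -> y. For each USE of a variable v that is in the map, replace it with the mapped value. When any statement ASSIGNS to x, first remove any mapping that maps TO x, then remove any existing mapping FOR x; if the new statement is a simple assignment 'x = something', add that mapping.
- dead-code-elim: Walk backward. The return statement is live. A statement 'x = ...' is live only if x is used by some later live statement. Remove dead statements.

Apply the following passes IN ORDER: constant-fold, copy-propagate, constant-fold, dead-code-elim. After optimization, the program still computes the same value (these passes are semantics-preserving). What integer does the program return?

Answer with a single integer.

Answer: -6

Derivation:
Initial IR:
  a = 2
  u = 4
  t = 4 * 2
  d = a
  c = t
  v = d - t
  return v
After constant-fold (7 stmts):
  a = 2
  u = 4
  t = 8
  d = a
  c = t
  v = d - t
  return v
After copy-propagate (7 stmts):
  a = 2
  u = 4
  t = 8
  d = 2
  c = 8
  v = 2 - 8
  return v
After constant-fold (7 stmts):
  a = 2
  u = 4
  t = 8
  d = 2
  c = 8
  v = -6
  return v
After dead-code-elim (2 stmts):
  v = -6
  return v
Evaluate:
  a = 2  =>  a = 2
  u = 4  =>  u = 4
  t = 4 * 2  =>  t = 8
  d = a  =>  d = 2
  c = t  =>  c = 8
  v = d - t  =>  v = -6
  return v = -6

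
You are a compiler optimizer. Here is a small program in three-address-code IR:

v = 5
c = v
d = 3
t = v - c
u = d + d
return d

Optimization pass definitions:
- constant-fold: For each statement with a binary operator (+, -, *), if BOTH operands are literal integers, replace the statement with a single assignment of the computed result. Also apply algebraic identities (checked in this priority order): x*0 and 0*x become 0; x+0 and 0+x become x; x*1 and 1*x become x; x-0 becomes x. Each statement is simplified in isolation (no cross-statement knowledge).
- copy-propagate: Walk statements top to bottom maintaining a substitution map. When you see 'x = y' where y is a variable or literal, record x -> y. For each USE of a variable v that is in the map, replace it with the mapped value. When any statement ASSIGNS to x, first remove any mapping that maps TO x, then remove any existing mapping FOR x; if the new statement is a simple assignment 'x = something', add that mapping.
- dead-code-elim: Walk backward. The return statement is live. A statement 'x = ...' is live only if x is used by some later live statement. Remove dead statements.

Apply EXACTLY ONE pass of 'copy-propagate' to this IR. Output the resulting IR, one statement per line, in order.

Answer: v = 5
c = 5
d = 3
t = 5 - 5
u = 3 + 3
return 3

Derivation:
Applying copy-propagate statement-by-statement:
  [1] v = 5  (unchanged)
  [2] c = v  -> c = 5
  [3] d = 3  (unchanged)
  [4] t = v - c  -> t = 5 - 5
  [5] u = d + d  -> u = 3 + 3
  [6] return d  -> return 3
Result (6 stmts):
  v = 5
  c = 5
  d = 3
  t = 5 - 5
  u = 3 + 3
  return 3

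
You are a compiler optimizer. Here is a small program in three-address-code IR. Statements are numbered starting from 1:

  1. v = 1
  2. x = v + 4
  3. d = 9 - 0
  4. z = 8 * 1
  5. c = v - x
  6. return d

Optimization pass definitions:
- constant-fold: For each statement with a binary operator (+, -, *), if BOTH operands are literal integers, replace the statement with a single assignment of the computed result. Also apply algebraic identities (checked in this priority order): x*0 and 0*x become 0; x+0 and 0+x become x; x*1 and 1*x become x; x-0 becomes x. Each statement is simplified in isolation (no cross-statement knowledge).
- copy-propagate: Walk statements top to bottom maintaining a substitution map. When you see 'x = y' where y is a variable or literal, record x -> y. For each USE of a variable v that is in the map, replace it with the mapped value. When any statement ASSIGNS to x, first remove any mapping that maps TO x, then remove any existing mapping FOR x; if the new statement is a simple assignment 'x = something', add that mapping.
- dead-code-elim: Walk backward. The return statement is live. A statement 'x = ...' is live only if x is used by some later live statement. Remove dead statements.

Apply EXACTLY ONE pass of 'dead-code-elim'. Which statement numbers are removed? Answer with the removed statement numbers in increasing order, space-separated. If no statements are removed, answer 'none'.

Backward liveness scan:
Stmt 1 'v = 1': DEAD (v not in live set [])
Stmt 2 'x = v + 4': DEAD (x not in live set [])
Stmt 3 'd = 9 - 0': KEEP (d is live); live-in = []
Stmt 4 'z = 8 * 1': DEAD (z not in live set ['d'])
Stmt 5 'c = v - x': DEAD (c not in live set ['d'])
Stmt 6 'return d': KEEP (return); live-in = ['d']
Removed statement numbers: [1, 2, 4, 5]
Surviving IR:
  d = 9 - 0
  return d

Answer: 1 2 4 5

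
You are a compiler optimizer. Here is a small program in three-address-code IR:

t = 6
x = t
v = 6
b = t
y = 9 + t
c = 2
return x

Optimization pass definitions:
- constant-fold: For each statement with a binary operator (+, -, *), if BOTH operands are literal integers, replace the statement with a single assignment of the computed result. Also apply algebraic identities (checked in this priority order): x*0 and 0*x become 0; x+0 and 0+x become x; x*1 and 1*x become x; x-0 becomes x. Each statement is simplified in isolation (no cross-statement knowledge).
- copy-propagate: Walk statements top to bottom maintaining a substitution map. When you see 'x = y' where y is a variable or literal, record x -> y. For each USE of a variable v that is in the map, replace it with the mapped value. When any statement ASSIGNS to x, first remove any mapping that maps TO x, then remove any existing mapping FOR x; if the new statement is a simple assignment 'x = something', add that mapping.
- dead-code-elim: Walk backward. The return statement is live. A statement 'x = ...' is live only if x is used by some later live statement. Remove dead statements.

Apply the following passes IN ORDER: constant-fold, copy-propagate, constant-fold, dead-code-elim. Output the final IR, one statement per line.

Initial IR:
  t = 6
  x = t
  v = 6
  b = t
  y = 9 + t
  c = 2
  return x
After constant-fold (7 stmts):
  t = 6
  x = t
  v = 6
  b = t
  y = 9 + t
  c = 2
  return x
After copy-propagate (7 stmts):
  t = 6
  x = 6
  v = 6
  b = 6
  y = 9 + 6
  c = 2
  return 6
After constant-fold (7 stmts):
  t = 6
  x = 6
  v = 6
  b = 6
  y = 15
  c = 2
  return 6
After dead-code-elim (1 stmts):
  return 6

Answer: return 6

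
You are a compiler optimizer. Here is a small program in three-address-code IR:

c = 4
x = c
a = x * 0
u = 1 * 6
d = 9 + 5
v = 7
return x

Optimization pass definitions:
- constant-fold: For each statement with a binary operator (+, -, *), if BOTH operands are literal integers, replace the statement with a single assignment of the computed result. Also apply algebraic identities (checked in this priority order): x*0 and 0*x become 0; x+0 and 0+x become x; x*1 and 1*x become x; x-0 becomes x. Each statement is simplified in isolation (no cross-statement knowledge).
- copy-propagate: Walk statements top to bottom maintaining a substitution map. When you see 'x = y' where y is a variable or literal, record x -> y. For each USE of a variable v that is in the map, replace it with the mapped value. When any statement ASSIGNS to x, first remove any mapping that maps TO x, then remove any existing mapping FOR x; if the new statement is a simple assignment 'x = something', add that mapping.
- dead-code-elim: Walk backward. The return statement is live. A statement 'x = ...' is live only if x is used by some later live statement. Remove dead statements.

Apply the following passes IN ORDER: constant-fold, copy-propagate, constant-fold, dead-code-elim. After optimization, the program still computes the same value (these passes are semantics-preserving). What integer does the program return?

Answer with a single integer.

Answer: 4

Derivation:
Initial IR:
  c = 4
  x = c
  a = x * 0
  u = 1 * 6
  d = 9 + 5
  v = 7
  return x
After constant-fold (7 stmts):
  c = 4
  x = c
  a = 0
  u = 6
  d = 14
  v = 7
  return x
After copy-propagate (7 stmts):
  c = 4
  x = 4
  a = 0
  u = 6
  d = 14
  v = 7
  return 4
After constant-fold (7 stmts):
  c = 4
  x = 4
  a = 0
  u = 6
  d = 14
  v = 7
  return 4
After dead-code-elim (1 stmts):
  return 4
Evaluate:
  c = 4  =>  c = 4
  x = c  =>  x = 4
  a = x * 0  =>  a = 0
  u = 1 * 6  =>  u = 6
  d = 9 + 5  =>  d = 14
  v = 7  =>  v = 7
  return x = 4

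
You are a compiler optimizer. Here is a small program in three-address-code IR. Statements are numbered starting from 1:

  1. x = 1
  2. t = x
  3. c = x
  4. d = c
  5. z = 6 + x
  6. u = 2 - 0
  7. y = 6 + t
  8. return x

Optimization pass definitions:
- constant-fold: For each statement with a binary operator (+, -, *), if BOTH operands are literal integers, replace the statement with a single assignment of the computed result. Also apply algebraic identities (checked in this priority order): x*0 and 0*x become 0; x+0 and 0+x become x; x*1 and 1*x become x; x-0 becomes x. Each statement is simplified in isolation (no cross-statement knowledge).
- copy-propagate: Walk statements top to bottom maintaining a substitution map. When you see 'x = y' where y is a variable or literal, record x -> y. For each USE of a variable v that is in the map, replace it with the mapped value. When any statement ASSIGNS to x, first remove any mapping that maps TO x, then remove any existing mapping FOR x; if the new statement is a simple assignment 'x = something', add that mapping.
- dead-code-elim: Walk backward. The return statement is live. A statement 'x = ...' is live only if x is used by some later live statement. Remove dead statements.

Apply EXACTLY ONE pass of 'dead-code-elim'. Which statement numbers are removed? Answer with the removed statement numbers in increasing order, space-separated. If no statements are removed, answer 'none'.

Answer: 2 3 4 5 6 7

Derivation:
Backward liveness scan:
Stmt 1 'x = 1': KEEP (x is live); live-in = []
Stmt 2 't = x': DEAD (t not in live set ['x'])
Stmt 3 'c = x': DEAD (c not in live set ['x'])
Stmt 4 'd = c': DEAD (d not in live set ['x'])
Stmt 5 'z = 6 + x': DEAD (z not in live set ['x'])
Stmt 6 'u = 2 - 0': DEAD (u not in live set ['x'])
Stmt 7 'y = 6 + t': DEAD (y not in live set ['x'])
Stmt 8 'return x': KEEP (return); live-in = ['x']
Removed statement numbers: [2, 3, 4, 5, 6, 7]
Surviving IR:
  x = 1
  return x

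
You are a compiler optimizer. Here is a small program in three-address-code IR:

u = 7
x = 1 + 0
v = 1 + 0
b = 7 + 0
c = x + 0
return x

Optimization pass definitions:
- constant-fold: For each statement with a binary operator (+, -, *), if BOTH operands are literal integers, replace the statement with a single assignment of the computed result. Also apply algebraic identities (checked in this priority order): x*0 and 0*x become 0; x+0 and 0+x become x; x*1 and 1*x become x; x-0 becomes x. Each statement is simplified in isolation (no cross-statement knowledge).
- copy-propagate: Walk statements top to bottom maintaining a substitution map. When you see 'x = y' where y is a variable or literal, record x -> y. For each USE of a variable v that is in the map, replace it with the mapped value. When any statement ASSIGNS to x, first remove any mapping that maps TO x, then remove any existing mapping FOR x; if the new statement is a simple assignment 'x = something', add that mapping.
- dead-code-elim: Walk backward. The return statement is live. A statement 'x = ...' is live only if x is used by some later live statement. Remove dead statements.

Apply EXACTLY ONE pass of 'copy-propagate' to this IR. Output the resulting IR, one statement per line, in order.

Answer: u = 7
x = 1 + 0
v = 1 + 0
b = 7 + 0
c = x + 0
return x

Derivation:
Applying copy-propagate statement-by-statement:
  [1] u = 7  (unchanged)
  [2] x = 1 + 0  (unchanged)
  [3] v = 1 + 0  (unchanged)
  [4] b = 7 + 0  (unchanged)
  [5] c = x + 0  (unchanged)
  [6] return x  (unchanged)
Result (6 stmts):
  u = 7
  x = 1 + 0
  v = 1 + 0
  b = 7 + 0
  c = x + 0
  return x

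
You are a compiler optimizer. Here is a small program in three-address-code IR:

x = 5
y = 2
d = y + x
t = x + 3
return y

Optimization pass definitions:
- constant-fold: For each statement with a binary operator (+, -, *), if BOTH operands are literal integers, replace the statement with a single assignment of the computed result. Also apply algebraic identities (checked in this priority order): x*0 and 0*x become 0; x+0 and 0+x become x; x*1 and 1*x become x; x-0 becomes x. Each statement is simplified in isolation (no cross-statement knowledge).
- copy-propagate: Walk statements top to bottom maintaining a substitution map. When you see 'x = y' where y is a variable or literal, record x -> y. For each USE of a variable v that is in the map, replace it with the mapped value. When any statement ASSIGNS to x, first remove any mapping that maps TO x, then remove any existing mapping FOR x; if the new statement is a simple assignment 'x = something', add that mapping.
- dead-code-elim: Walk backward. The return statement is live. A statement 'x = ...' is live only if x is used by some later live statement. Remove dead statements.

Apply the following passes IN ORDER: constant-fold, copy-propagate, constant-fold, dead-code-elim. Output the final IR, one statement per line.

Answer: return 2

Derivation:
Initial IR:
  x = 5
  y = 2
  d = y + x
  t = x + 3
  return y
After constant-fold (5 stmts):
  x = 5
  y = 2
  d = y + x
  t = x + 3
  return y
After copy-propagate (5 stmts):
  x = 5
  y = 2
  d = 2 + 5
  t = 5 + 3
  return 2
After constant-fold (5 stmts):
  x = 5
  y = 2
  d = 7
  t = 8
  return 2
After dead-code-elim (1 stmts):
  return 2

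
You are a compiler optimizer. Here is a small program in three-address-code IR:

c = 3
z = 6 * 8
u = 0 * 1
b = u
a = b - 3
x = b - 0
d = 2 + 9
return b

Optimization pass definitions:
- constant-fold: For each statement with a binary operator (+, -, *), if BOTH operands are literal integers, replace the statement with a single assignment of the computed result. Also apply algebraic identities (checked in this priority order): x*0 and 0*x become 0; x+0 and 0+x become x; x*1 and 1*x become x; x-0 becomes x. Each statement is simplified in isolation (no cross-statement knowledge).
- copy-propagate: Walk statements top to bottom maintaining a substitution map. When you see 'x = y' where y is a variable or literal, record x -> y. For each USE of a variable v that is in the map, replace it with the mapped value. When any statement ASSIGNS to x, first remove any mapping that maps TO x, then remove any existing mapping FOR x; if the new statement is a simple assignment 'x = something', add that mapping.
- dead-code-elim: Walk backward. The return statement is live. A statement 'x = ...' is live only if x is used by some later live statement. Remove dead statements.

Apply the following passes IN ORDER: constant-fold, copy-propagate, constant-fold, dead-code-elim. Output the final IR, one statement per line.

Initial IR:
  c = 3
  z = 6 * 8
  u = 0 * 1
  b = u
  a = b - 3
  x = b - 0
  d = 2 + 9
  return b
After constant-fold (8 stmts):
  c = 3
  z = 48
  u = 0
  b = u
  a = b - 3
  x = b
  d = 11
  return b
After copy-propagate (8 stmts):
  c = 3
  z = 48
  u = 0
  b = 0
  a = 0 - 3
  x = 0
  d = 11
  return 0
After constant-fold (8 stmts):
  c = 3
  z = 48
  u = 0
  b = 0
  a = -3
  x = 0
  d = 11
  return 0
After dead-code-elim (1 stmts):
  return 0

Answer: return 0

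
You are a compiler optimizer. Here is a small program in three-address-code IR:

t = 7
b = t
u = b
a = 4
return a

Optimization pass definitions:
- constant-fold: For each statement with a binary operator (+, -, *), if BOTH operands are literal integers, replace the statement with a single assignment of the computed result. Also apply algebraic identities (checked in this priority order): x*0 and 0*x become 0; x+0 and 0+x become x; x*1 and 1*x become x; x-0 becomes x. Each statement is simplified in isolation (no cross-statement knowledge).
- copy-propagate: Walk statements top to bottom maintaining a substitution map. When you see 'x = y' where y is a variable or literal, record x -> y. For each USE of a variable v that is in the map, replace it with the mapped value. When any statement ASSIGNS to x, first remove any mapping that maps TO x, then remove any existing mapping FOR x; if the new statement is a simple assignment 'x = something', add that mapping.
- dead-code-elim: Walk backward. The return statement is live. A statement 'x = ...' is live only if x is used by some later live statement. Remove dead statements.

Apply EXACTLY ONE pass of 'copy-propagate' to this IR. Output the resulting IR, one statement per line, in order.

Answer: t = 7
b = 7
u = 7
a = 4
return 4

Derivation:
Applying copy-propagate statement-by-statement:
  [1] t = 7  (unchanged)
  [2] b = t  -> b = 7
  [3] u = b  -> u = 7
  [4] a = 4  (unchanged)
  [5] return a  -> return 4
Result (5 stmts):
  t = 7
  b = 7
  u = 7
  a = 4
  return 4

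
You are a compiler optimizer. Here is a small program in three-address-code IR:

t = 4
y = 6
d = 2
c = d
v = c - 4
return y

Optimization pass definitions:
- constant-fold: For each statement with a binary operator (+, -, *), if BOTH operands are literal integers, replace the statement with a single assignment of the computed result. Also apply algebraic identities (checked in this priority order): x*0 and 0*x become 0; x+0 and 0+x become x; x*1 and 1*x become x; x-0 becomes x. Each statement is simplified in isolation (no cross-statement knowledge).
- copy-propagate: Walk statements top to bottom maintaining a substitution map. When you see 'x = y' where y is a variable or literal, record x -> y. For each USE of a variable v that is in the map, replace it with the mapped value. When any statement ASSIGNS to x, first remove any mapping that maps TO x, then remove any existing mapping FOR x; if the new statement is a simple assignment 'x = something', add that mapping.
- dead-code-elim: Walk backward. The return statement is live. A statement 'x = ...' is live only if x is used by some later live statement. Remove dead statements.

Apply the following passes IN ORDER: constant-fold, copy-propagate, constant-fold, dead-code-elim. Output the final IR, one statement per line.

Initial IR:
  t = 4
  y = 6
  d = 2
  c = d
  v = c - 4
  return y
After constant-fold (6 stmts):
  t = 4
  y = 6
  d = 2
  c = d
  v = c - 4
  return y
After copy-propagate (6 stmts):
  t = 4
  y = 6
  d = 2
  c = 2
  v = 2 - 4
  return 6
After constant-fold (6 stmts):
  t = 4
  y = 6
  d = 2
  c = 2
  v = -2
  return 6
After dead-code-elim (1 stmts):
  return 6

Answer: return 6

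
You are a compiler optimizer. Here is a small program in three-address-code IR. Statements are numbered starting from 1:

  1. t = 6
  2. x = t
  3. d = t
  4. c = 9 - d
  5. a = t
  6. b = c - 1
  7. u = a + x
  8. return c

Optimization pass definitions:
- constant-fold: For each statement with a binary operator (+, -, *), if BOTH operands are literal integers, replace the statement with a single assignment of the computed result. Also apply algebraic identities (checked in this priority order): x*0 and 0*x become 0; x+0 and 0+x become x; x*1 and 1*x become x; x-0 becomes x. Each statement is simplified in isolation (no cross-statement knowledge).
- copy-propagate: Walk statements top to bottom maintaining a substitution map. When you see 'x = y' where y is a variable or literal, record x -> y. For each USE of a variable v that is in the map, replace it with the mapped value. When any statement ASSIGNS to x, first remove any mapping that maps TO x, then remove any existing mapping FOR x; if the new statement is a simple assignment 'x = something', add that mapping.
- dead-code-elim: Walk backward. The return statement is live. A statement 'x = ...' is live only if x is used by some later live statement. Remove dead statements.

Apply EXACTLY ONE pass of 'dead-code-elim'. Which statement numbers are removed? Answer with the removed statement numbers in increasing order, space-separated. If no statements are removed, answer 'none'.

Backward liveness scan:
Stmt 1 't = 6': KEEP (t is live); live-in = []
Stmt 2 'x = t': DEAD (x not in live set ['t'])
Stmt 3 'd = t': KEEP (d is live); live-in = ['t']
Stmt 4 'c = 9 - d': KEEP (c is live); live-in = ['d']
Stmt 5 'a = t': DEAD (a not in live set ['c'])
Stmt 6 'b = c - 1': DEAD (b not in live set ['c'])
Stmt 7 'u = a + x': DEAD (u not in live set ['c'])
Stmt 8 'return c': KEEP (return); live-in = ['c']
Removed statement numbers: [2, 5, 6, 7]
Surviving IR:
  t = 6
  d = t
  c = 9 - d
  return c

Answer: 2 5 6 7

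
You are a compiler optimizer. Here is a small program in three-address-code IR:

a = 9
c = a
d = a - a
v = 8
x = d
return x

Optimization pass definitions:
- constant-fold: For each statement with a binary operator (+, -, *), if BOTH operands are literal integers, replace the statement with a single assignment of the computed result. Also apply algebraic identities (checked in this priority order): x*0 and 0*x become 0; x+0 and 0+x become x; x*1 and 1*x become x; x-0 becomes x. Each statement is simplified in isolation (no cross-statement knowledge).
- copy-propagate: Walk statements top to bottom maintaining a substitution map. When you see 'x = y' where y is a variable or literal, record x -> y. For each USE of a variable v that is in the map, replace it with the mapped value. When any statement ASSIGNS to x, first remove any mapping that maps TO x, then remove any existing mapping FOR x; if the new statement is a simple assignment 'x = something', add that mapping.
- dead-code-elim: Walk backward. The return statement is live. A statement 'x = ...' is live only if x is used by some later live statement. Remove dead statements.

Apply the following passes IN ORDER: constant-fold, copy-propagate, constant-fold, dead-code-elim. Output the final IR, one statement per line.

Initial IR:
  a = 9
  c = a
  d = a - a
  v = 8
  x = d
  return x
After constant-fold (6 stmts):
  a = 9
  c = a
  d = a - a
  v = 8
  x = d
  return x
After copy-propagate (6 stmts):
  a = 9
  c = 9
  d = 9 - 9
  v = 8
  x = d
  return d
After constant-fold (6 stmts):
  a = 9
  c = 9
  d = 0
  v = 8
  x = d
  return d
After dead-code-elim (2 stmts):
  d = 0
  return d

Answer: d = 0
return d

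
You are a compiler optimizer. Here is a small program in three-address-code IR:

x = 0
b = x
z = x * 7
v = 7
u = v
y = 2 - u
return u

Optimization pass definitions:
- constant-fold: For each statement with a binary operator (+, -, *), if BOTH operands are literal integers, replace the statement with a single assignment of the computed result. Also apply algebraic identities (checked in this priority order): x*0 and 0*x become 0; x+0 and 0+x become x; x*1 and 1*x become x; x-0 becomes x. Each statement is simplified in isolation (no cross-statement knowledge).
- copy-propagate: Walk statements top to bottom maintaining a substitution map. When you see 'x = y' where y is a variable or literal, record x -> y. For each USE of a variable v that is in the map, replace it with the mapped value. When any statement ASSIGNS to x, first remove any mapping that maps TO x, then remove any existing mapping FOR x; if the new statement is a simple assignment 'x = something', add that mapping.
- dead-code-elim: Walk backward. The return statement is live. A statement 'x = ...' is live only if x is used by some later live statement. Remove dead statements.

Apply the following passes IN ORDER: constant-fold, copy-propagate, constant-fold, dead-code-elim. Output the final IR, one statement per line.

Answer: return 7

Derivation:
Initial IR:
  x = 0
  b = x
  z = x * 7
  v = 7
  u = v
  y = 2 - u
  return u
After constant-fold (7 stmts):
  x = 0
  b = x
  z = x * 7
  v = 7
  u = v
  y = 2 - u
  return u
After copy-propagate (7 stmts):
  x = 0
  b = 0
  z = 0 * 7
  v = 7
  u = 7
  y = 2 - 7
  return 7
After constant-fold (7 stmts):
  x = 0
  b = 0
  z = 0
  v = 7
  u = 7
  y = -5
  return 7
After dead-code-elim (1 stmts):
  return 7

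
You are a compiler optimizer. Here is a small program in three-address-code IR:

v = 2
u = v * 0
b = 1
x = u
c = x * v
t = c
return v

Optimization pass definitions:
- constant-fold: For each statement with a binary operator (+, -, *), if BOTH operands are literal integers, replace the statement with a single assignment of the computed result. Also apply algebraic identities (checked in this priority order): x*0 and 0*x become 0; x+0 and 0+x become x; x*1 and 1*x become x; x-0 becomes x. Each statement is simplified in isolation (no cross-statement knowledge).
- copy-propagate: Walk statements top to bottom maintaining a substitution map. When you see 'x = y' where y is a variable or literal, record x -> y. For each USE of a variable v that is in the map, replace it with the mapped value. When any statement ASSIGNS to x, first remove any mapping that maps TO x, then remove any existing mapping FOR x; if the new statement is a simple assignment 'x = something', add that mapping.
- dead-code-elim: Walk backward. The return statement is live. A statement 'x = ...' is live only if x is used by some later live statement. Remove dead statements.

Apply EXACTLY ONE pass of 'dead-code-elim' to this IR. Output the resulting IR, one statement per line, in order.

Answer: v = 2
return v

Derivation:
Applying dead-code-elim statement-by-statement:
  [7] return v  -> KEEP (return); live=['v']
  [6] t = c  -> DEAD (t not live)
  [5] c = x * v  -> DEAD (c not live)
  [4] x = u  -> DEAD (x not live)
  [3] b = 1  -> DEAD (b not live)
  [2] u = v * 0  -> DEAD (u not live)
  [1] v = 2  -> KEEP; live=[]
Result (2 stmts):
  v = 2
  return v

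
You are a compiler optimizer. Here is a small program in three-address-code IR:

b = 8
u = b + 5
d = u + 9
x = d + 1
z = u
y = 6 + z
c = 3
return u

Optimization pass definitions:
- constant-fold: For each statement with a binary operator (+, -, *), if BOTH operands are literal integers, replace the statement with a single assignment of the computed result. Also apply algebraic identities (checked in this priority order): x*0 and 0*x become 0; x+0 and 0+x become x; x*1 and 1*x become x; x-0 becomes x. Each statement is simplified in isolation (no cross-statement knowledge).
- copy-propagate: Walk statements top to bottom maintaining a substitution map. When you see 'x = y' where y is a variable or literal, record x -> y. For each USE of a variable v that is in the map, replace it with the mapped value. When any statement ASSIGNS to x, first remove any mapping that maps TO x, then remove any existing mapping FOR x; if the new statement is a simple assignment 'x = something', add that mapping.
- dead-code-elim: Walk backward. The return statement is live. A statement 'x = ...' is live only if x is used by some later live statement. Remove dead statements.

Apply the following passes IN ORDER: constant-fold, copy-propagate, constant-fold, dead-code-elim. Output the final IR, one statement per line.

Answer: u = 13
return u

Derivation:
Initial IR:
  b = 8
  u = b + 5
  d = u + 9
  x = d + 1
  z = u
  y = 6 + z
  c = 3
  return u
After constant-fold (8 stmts):
  b = 8
  u = b + 5
  d = u + 9
  x = d + 1
  z = u
  y = 6 + z
  c = 3
  return u
After copy-propagate (8 stmts):
  b = 8
  u = 8 + 5
  d = u + 9
  x = d + 1
  z = u
  y = 6 + u
  c = 3
  return u
After constant-fold (8 stmts):
  b = 8
  u = 13
  d = u + 9
  x = d + 1
  z = u
  y = 6 + u
  c = 3
  return u
After dead-code-elim (2 stmts):
  u = 13
  return u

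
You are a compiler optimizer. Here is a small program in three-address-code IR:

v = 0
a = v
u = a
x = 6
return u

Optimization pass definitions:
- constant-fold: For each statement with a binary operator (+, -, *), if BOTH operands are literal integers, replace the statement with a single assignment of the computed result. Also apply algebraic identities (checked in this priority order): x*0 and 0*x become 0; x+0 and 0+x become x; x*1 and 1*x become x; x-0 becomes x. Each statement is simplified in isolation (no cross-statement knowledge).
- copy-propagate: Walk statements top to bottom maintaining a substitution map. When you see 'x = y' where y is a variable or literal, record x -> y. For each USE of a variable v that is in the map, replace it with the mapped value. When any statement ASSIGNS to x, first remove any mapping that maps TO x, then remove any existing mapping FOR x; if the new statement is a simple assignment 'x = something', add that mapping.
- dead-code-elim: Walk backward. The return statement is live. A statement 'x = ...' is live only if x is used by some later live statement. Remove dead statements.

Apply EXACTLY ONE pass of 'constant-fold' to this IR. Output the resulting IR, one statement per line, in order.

Applying constant-fold statement-by-statement:
  [1] v = 0  (unchanged)
  [2] a = v  (unchanged)
  [3] u = a  (unchanged)
  [4] x = 6  (unchanged)
  [5] return u  (unchanged)
Result (5 stmts):
  v = 0
  a = v
  u = a
  x = 6
  return u

Answer: v = 0
a = v
u = a
x = 6
return u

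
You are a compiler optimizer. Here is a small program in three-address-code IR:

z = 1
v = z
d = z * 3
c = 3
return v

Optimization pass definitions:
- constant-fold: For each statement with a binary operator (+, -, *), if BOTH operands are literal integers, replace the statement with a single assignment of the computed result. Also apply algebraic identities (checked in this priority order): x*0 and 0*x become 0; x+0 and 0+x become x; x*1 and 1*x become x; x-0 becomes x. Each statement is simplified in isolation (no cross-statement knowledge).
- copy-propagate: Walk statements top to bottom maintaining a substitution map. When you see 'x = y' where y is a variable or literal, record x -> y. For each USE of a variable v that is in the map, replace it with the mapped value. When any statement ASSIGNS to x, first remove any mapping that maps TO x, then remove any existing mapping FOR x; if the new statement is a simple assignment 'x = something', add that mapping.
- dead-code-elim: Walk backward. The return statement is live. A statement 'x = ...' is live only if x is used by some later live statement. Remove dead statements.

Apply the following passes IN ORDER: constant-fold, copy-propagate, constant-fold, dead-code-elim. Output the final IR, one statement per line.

Initial IR:
  z = 1
  v = z
  d = z * 3
  c = 3
  return v
After constant-fold (5 stmts):
  z = 1
  v = z
  d = z * 3
  c = 3
  return v
After copy-propagate (5 stmts):
  z = 1
  v = 1
  d = 1 * 3
  c = 3
  return 1
After constant-fold (5 stmts):
  z = 1
  v = 1
  d = 3
  c = 3
  return 1
After dead-code-elim (1 stmts):
  return 1

Answer: return 1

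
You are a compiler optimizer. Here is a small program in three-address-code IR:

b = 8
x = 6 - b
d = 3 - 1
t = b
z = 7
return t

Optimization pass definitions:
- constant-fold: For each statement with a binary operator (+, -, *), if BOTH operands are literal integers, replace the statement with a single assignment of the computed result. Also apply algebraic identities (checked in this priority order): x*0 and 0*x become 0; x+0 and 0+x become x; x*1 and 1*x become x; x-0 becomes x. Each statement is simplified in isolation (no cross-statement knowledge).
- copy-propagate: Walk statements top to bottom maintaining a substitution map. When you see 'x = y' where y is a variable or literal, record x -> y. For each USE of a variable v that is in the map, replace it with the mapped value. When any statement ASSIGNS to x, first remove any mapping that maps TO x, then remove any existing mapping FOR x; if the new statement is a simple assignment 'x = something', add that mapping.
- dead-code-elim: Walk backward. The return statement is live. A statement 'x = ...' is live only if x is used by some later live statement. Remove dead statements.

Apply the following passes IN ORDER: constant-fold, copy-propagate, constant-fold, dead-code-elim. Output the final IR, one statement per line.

Initial IR:
  b = 8
  x = 6 - b
  d = 3 - 1
  t = b
  z = 7
  return t
After constant-fold (6 stmts):
  b = 8
  x = 6 - b
  d = 2
  t = b
  z = 7
  return t
After copy-propagate (6 stmts):
  b = 8
  x = 6 - 8
  d = 2
  t = 8
  z = 7
  return 8
After constant-fold (6 stmts):
  b = 8
  x = -2
  d = 2
  t = 8
  z = 7
  return 8
After dead-code-elim (1 stmts):
  return 8

Answer: return 8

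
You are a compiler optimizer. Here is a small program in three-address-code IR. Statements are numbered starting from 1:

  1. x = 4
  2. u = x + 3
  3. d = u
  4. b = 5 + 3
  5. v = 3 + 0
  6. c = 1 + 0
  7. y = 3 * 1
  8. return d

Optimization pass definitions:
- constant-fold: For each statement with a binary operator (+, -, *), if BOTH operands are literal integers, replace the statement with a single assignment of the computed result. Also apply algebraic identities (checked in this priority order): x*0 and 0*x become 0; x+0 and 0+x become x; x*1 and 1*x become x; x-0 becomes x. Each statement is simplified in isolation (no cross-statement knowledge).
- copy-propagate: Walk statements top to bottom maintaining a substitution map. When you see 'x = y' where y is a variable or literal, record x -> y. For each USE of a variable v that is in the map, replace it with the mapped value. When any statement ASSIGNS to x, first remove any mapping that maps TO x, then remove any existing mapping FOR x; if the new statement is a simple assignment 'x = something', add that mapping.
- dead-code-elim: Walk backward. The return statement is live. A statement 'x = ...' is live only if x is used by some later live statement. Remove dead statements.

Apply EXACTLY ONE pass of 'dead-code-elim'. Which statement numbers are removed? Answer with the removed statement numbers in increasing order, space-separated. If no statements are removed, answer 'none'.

Backward liveness scan:
Stmt 1 'x = 4': KEEP (x is live); live-in = []
Stmt 2 'u = x + 3': KEEP (u is live); live-in = ['x']
Stmt 3 'd = u': KEEP (d is live); live-in = ['u']
Stmt 4 'b = 5 + 3': DEAD (b not in live set ['d'])
Stmt 5 'v = 3 + 0': DEAD (v not in live set ['d'])
Stmt 6 'c = 1 + 0': DEAD (c not in live set ['d'])
Stmt 7 'y = 3 * 1': DEAD (y not in live set ['d'])
Stmt 8 'return d': KEEP (return); live-in = ['d']
Removed statement numbers: [4, 5, 6, 7]
Surviving IR:
  x = 4
  u = x + 3
  d = u
  return d

Answer: 4 5 6 7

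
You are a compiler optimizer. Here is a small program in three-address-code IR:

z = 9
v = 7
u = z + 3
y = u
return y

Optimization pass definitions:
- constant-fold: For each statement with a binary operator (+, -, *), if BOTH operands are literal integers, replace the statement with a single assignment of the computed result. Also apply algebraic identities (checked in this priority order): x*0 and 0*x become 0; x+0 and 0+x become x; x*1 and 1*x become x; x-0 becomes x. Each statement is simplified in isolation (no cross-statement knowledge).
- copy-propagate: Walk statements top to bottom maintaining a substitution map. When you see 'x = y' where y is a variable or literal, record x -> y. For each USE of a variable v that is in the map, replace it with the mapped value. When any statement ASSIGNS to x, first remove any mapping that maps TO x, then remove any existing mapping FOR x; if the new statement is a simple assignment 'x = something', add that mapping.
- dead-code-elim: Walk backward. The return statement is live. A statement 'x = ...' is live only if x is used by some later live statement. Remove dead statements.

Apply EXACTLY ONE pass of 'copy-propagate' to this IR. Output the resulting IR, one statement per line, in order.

Applying copy-propagate statement-by-statement:
  [1] z = 9  (unchanged)
  [2] v = 7  (unchanged)
  [3] u = z + 3  -> u = 9 + 3
  [4] y = u  (unchanged)
  [5] return y  -> return u
Result (5 stmts):
  z = 9
  v = 7
  u = 9 + 3
  y = u
  return u

Answer: z = 9
v = 7
u = 9 + 3
y = u
return u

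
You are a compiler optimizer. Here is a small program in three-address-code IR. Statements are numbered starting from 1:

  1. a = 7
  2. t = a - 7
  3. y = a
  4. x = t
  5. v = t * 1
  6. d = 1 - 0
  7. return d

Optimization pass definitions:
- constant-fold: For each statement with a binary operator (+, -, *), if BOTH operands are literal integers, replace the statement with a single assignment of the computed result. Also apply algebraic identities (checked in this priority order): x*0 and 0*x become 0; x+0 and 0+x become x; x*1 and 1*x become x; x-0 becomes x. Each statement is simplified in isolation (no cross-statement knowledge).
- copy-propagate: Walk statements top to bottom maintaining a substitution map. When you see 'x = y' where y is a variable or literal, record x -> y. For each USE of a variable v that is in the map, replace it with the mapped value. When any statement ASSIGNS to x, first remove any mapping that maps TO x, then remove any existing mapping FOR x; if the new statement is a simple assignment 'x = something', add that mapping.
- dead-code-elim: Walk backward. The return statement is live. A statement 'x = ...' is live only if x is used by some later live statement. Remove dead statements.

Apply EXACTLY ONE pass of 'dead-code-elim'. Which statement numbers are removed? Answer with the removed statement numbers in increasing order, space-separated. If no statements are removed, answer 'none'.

Backward liveness scan:
Stmt 1 'a = 7': DEAD (a not in live set [])
Stmt 2 't = a - 7': DEAD (t not in live set [])
Stmt 3 'y = a': DEAD (y not in live set [])
Stmt 4 'x = t': DEAD (x not in live set [])
Stmt 5 'v = t * 1': DEAD (v not in live set [])
Stmt 6 'd = 1 - 0': KEEP (d is live); live-in = []
Stmt 7 'return d': KEEP (return); live-in = ['d']
Removed statement numbers: [1, 2, 3, 4, 5]
Surviving IR:
  d = 1 - 0
  return d

Answer: 1 2 3 4 5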